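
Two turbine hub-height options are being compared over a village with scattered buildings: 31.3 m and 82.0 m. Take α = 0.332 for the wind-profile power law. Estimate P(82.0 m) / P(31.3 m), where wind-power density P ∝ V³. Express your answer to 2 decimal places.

2.61

Speed ratio: V_B/V_A = (z_B/z_A)^α = (82.0/31.3)^0.332 = (2.6198)^0.332 = 1.37678
Power-density ratio: P_B/P_A = (V_B/V_A)³ = (1.37678)³ = 2.60974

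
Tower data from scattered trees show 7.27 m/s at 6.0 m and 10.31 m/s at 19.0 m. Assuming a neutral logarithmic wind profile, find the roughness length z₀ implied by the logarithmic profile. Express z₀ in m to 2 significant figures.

Log law: V(z) ∝ ln(z/z₀). With r = V₁/V₂ = 7.27/10.31 = 0.70514,
r · ln(z₂/z₀) = ln(z₁/z₀) ⇒ ln z₀ = (ln z₁ − r·ln z₂)/(1 − r)
ln z₀ = (1.79176 − 0.70514×2.94444) / 0.29486 = -0.9648
z₀ = exp(-0.9648) = 0.3811 m

z₀ ≈ 0.38 m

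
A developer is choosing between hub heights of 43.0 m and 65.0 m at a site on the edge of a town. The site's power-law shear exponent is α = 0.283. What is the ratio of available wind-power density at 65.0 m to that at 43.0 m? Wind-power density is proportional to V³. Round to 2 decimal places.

Speed ratio: V_B/V_A = (z_B/z_A)^α = (65.0/43.0)^0.283 = (1.5116)^0.283 = 1.12404
Power-density ratio: P_B/P_A = (V_B/V_A)³ = (1.12404)³ = 1.42020

1.42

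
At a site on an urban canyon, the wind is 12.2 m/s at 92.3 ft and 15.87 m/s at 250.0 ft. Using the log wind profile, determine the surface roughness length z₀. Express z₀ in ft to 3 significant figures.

Log law: V(z) ∝ ln(z/z₀). With r = V₁/V₂ = 12.2/15.87 = 0.76875,
r · ln(z₂/z₀) = ln(z₁/z₀) ⇒ ln z₀ = (ln z₁ − r·ln z₂)/(1 − r)
ln z₀ = (4.52504 − 0.76875×5.52146) / 0.23125 = 1.2127
z₀ = exp(1.2127) = 3.363 ft

z₀ ≈ 3.36 ft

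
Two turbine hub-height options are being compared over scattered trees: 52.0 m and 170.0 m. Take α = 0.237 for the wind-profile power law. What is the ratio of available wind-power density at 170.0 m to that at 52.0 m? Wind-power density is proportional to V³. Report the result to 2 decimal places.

2.32

Speed ratio: V_B/V_A = (z_B/z_A)^α = (170.0/52.0)^0.237 = (3.2692)^0.237 = 1.32411
Power-density ratio: P_B/P_A = (V_B/V_A)³ = (1.32411)³ = 2.32151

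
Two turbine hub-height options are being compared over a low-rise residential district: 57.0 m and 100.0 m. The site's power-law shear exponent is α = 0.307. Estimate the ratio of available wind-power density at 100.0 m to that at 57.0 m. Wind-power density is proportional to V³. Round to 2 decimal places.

1.68

Speed ratio: V_B/V_A = (z_B/z_A)^α = (100.0/57.0)^0.307 = (1.7544)^0.307 = 1.18836
Power-density ratio: P_B/P_A = (V_B/V_A)³ = (1.18836)³ = 1.67818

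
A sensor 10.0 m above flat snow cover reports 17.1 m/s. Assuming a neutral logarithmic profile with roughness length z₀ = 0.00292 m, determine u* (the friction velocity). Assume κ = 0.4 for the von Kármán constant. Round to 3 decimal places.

u* ≈ 0.840 m/s

Log law: V(z) = (u*/κ) · ln(z/z₀) ⇒ u* = κ · V / ln(z/z₀)
u* = 0.4 × 17.1 / ln(10.0/0.00292) = 0.4 × 17.1 / 8.1388
   = 6.8400 / 8.1388 = 0.8404 m/s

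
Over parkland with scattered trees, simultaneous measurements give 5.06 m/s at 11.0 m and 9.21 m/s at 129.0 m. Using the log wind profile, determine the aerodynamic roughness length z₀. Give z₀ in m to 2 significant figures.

Log law: V(z) ∝ ln(z/z₀). With r = V₁/V₂ = 5.06/9.21 = 0.54940,
r · ln(z₂/z₀) = ln(z₁/z₀) ⇒ ln z₀ = (ln z₁ − r·ln z₂)/(1 − r)
ln z₀ = (2.39790 − 0.54940×4.85981) / 0.45060 = -0.6039
z₀ = exp(-0.6039) = 0.5467 m

z₀ ≈ 0.55 m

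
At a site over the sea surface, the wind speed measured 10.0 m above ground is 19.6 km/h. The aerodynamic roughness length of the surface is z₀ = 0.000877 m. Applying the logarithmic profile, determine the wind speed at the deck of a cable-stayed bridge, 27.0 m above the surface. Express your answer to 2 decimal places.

Log law: V(z) ∝ ln(z/z₀), so V₂/V₁ = ln(z₂/z₀) / ln(z₁/z₀).
ln(27.0/0.000877) = 10.3348, ln(10.0/0.000877) = 9.3416
V₂ = 19.6 × 10.3348/9.3416 = 19.6 × 1.1063 = 21.6840 km/h

21.68 km/h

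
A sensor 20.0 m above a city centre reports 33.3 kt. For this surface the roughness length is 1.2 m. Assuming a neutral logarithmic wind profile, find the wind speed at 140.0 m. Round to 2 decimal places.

56.33 kt

Log law: V(z) ∝ ln(z/z₀), so V₂/V₁ = ln(z₂/z₀) / ln(z₁/z₀).
ln(140.0/1.2) = 4.7593, ln(20.0/1.2) = 2.8134
V₂ = 33.3 × 4.7593/2.8134 = 33.3 × 1.6917 = 56.3321 kt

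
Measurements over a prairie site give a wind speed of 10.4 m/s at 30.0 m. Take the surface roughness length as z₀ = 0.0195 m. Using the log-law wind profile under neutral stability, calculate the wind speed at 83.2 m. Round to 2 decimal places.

Log law: V(z) ∝ ln(z/z₀), so V₂/V₁ = ln(z₂/z₀) / ln(z₁/z₀).
ln(83.2/0.0195) = 8.3586, ln(30.0/0.0195) = 7.3385
V₂ = 10.4 × 8.3586/7.3385 = 10.4 × 1.1390 = 11.8456 m/s

11.85 m/s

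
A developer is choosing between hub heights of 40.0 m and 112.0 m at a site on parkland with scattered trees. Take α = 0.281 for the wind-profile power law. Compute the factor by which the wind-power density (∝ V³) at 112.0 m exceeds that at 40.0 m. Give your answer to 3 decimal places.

2.382

Speed ratio: V_B/V_A = (z_B/z_A)^α = (112.0/40.0)^0.281 = (2.8000)^0.281 = 1.33552
Power-density ratio: P_B/P_A = (V_B/V_A)³ = (1.33552)³ = 2.38207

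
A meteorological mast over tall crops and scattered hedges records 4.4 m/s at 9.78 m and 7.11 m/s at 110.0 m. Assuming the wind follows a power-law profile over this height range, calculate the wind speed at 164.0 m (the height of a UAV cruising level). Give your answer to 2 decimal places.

7.70 m/s

First find α: α = ln(V₂/V₁)/ln(z₂/z₁) = ln(7.11/4.4)/ln(110.0/9.78) = 0.47990/2.42014 = 0.1983
Extrapolate from 110.0 m to 164.0 m: V₃ = 7.11 × (164.0/110.0)^0.1983 = 7.11 × 1.0824 = 7.6960 m/s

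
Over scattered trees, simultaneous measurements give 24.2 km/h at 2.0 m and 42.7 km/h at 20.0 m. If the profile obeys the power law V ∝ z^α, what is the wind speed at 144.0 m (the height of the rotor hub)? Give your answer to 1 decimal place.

First find α: α = ln(V₂/V₁)/ln(z₂/z₁) = ln(42.7/24.2)/ln(20.0/2.0) = 0.56785/2.30259 = 0.2466
Extrapolate from 20.0 m to 144.0 m: V₃ = 42.7 × (144.0/20.0)^0.2466 = 42.7 × 1.6272 = 69.4795 km/h

69.5 km/h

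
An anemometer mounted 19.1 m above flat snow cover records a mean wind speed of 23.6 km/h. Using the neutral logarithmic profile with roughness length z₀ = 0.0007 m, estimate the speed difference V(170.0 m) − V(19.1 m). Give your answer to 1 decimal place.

Log law: V₂ = V₁ · ln(z₂/z₀)/ln(z₁/z₀) = 23.6 × 12.4002/10.2141 = 28.6511 km/h
ΔV = 28.6511 − 23.6 = 5.0511 km/h

5.1 km/h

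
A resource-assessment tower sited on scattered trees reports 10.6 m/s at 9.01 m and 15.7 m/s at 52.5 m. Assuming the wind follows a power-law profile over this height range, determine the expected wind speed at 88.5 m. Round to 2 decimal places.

First find α: α = ln(V₂/V₁)/ln(z₂/z₁) = ln(15.7/10.6)/ln(52.5/9.01) = 0.39281/1.76248 = 0.2229
Extrapolate from 52.5 m to 88.5 m: V₃ = 15.7 × (88.5/52.5)^0.2229 = 15.7 × 1.1234 = 17.6378 m/s

17.64 m/s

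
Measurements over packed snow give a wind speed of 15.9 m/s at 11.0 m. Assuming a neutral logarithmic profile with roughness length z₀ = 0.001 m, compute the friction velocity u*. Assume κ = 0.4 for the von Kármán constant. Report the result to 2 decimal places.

u* ≈ 0.68 m/s

Log law: V(z) = (u*/κ) · ln(z/z₀) ⇒ u* = κ · V / ln(z/z₀)
u* = 0.4 × 15.9 / ln(11.0/0.001) = 0.4 × 15.9 / 9.3057
   = 6.3600 / 9.3057 = 0.6835 m/s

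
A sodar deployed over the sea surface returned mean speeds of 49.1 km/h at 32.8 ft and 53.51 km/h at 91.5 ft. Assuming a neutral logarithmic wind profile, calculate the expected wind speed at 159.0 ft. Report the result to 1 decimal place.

55.9 km/h

Log law: V ∝ ln(z/z₀). From the pair, with r = V₁/V₂ = 0.91759,
ln z₀ = (ln z₁ − r·ln z₂)/(1 − r) = (3.4904 − 0.91759×4.5163)/0.08241 = -7.9318 → z₀ = 0.0003591 ft
V₃ = V₁ · ln(z₃/z₀)/ln(z₁/z₀) = 49.1 × 13.0007/11.4223 = 55.8853 km/h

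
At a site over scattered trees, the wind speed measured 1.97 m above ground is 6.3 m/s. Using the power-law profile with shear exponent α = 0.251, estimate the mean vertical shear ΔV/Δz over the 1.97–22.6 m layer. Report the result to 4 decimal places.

Power law: V₂ = V₁ · (z₂/z₁)^α = 6.3 × (11.4721)^0.251 = 11.6228 m/s
ΔV/Δz = (11.6228 − 6.3)/(22.6 − 1.97) = 5.3228/20.6300 = 0.25801 m/s/m

0.2580 m/s/m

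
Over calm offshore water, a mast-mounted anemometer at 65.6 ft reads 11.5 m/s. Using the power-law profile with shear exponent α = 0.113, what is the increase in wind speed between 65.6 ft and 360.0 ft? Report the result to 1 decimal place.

2.4 m/s

Power law: V₂ = V₁ · (z₂/z₁)^α = 11.5 × (5.4878)^0.113 = 13.9396 m/s
ΔV = 13.9396 − 11.5 = 2.4396 m/s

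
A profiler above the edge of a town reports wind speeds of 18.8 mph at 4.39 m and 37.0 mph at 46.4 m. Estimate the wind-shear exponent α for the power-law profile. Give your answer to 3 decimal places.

Power law: V₂/V₁ = (z₂/z₁)^α ⇒ α = ln(V₂/V₁) / ln(z₂/z₁)
α = ln(37.0/18.8) / ln(46.4/4.39) = ln(1.9681) / ln(10.5695)
  = 0.67706 / 2.35797 = 0.28714

α ≈ 0.287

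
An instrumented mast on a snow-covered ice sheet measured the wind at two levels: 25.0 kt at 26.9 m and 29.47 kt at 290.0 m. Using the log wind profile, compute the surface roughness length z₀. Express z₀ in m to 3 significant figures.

z₀ ≈ 0.0000451 m

Log law: V(z) ∝ ln(z/z₀). With r = V₁/V₂ = 25.0/29.47 = 0.84832,
r · ln(z₂/z₀) = ln(z₁/z₀) ⇒ ln z₀ = (ln z₁ − r·ln z₂)/(1 − r)
ln z₀ = (3.29213 − 0.84832×5.66988) / 0.15168 = -10.0063
z₀ = exp(-10.0063) = 0.00004512 m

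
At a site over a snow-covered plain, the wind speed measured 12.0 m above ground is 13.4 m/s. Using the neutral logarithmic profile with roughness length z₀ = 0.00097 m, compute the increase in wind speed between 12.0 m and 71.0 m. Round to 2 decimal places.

2.53 m/s

Log law: V₂ = V₁ · ln(z₂/z₀)/ln(z₁/z₀) = 13.4 × 11.2009/9.4231 = 15.9281 m/s
ΔV = 15.9281 − 13.4 = 2.5281 m/s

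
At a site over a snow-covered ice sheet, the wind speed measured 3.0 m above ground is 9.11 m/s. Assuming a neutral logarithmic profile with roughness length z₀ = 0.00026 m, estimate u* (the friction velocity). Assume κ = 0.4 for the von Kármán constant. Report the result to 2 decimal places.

u* ≈ 0.39 m/s

Log law: V(z) = (u*/κ) · ln(z/z₀) ⇒ u* = κ · V / ln(z/z₀)
u* = 0.4 × 9.11 / ln(3.0/0.00026) = 0.4 × 9.11 / 9.3534
   = 3.6440 / 9.3534 = 0.3896 m/s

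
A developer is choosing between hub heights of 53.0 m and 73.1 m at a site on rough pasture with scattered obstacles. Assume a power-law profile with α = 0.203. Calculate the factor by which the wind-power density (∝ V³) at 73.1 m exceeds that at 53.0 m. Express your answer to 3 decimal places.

1.216

Speed ratio: V_B/V_A = (z_B/z_A)^α = (73.1/53.0)^0.203 = (1.3792)^0.203 = 1.06745
Power-density ratio: P_B/P_A = (V_B/V_A)³ = (1.06745)³ = 1.21630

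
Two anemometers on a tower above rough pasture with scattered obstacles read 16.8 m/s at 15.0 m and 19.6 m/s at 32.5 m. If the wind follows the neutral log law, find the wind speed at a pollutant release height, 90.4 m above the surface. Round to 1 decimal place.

23.3 m/s

Log law: V ∝ ln(z/z₀). From the pair, with r = V₁/V₂ = 0.85714,
ln z₀ = (ln z₁ − r·ln z₂)/(1 − r) = (2.7081 − 0.85714×3.4812)/0.14286 = -1.9311 → z₀ = 0.1450 m
V₃ = V₁ · ln(z₃/z₀)/ln(z₁/z₀) = 16.8 × 6.4353/4.6391 = 23.3047 m/s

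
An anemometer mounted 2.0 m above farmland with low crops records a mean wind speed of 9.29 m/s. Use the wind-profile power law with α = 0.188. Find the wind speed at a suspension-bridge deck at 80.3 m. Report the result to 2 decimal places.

18.60 m/s

Power-law profile: V₂ = V₁ · (z₂/z₁)^α
V₂ = 9.29 × (80.3/2.0)^0.188 = 9.29 × (40.1500)^0.188
    = 9.29 × 2.0021 = 18.5998 m/s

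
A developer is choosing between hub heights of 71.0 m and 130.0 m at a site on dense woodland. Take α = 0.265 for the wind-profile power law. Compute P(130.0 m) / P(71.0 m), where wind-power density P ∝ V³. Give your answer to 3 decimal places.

1.617

Speed ratio: V_B/V_A = (z_B/z_A)^α = (130.0/71.0)^0.265 = (1.8310)^0.265 = 1.17385
Power-density ratio: P_B/P_A = (V_B/V_A)³ = (1.17385)³ = 1.61746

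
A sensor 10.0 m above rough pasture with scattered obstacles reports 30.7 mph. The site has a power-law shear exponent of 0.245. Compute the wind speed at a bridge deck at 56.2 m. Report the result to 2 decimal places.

Power-law profile: V₂ = V₁ · (z₂/z₁)^α
V₂ = 30.7 × (56.2/10.0)^0.245 = 30.7 × (5.6200)^0.245
    = 30.7 × 1.5265 = 46.8623 mph

46.86 mph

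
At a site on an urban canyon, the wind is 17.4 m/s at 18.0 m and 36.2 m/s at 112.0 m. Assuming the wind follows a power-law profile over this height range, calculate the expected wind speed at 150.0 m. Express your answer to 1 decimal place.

40.7 m/s

First find α: α = ln(V₂/V₁)/ln(z₂/z₁) = ln(36.2/17.4)/ln(112.0/18.0) = 0.73259/1.82813 = 0.4007
Extrapolate from 112.0 m to 150.0 m: V₃ = 36.2 × (150.0/112.0)^0.4007 = 36.2 × 1.1242 = 40.6959 m/s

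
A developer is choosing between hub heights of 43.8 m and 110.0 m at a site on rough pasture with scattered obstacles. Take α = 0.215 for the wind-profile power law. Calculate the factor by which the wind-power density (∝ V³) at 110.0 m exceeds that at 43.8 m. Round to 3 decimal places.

1.811

Speed ratio: V_B/V_A = (z_B/z_A)^α = (110.0/43.8)^0.215 = (2.5114)^0.215 = 1.21894
Power-density ratio: P_B/P_A = (V_B/V_A)³ = (1.21894)³ = 1.81112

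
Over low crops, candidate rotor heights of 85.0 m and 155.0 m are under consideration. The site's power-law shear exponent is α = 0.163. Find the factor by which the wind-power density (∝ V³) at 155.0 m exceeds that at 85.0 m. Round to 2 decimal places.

1.34

Speed ratio: V_B/V_A = (z_B/z_A)^α = (155.0/85.0)^0.163 = (1.8235)^0.163 = 1.10288
Power-density ratio: P_B/P_A = (V_B/V_A)³ = (1.10288)³ = 1.34149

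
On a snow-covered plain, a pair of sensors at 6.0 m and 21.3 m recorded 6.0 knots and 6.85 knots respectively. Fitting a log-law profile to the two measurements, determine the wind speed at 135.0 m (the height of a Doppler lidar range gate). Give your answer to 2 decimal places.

8.09 knots

Log law: V ∝ ln(z/z₀). From the pair, with r = V₁/V₂ = 0.87591,
ln z₀ = (ln z₁ − r·ln z₂)/(1 − r) = (1.7918 − 0.87591×3.0587)/0.12409 = -7.1514 → z₀ = 0.0007838 m
V₃ = V₁ · ln(z₃/z₀)/ln(z₁/z₀) = 6.0 × 12.0567/8.9432 = 8.0889 knots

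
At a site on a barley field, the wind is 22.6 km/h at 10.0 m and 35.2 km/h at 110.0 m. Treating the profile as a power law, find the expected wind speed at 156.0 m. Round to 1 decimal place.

37.5 km/h

First find α: α = ln(V₂/V₁)/ln(z₂/z₁) = ln(35.2/22.6)/ln(110.0/10.0) = 0.44310/2.39790 = 0.1848
Extrapolate from 110.0 m to 156.0 m: V₃ = 35.2 × (156.0/110.0)^0.1848 = 35.2 × 1.0667 = 37.5475 km/h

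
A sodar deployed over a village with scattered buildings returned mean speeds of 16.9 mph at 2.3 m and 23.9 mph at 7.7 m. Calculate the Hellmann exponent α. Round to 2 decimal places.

α ≈ 0.29

Power law: V₂/V₁ = (z₂/z₁)^α ⇒ α = ln(V₂/V₁) / ln(z₂/z₁)
α = ln(23.9/16.9) / ln(7.7/2.3) = ln(1.4142) / ln(3.3478)
  = 0.34656 / 1.20831 = 0.28682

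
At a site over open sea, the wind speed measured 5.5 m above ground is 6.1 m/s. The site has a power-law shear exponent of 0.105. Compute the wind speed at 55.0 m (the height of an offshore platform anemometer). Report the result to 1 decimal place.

7.8 m/s

Power-law profile: V₂ = V₁ · (z₂/z₁)^α
V₂ = 6.1 × (55.0/5.5)^0.105 = 6.1 × (10.0000)^0.105
    = 6.1 × 1.2735 = 7.7684 m/s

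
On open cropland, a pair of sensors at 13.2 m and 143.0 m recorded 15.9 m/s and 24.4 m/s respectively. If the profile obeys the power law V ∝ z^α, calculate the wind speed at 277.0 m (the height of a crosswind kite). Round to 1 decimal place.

27.5 m/s

First find α: α = ln(V₂/V₁)/ln(z₂/z₁) = ln(24.4/15.9)/ln(143.0/13.2) = 0.42826/2.38263 = 0.1797
Extrapolate from 143.0 m to 277.0 m: V₃ = 24.4 × (277.0/143.0)^0.1797 = 24.4 × 1.1262 = 27.4791 m/s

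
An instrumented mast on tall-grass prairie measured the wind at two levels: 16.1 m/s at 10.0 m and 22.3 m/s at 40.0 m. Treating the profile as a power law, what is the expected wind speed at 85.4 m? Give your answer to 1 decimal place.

First find α: α = ln(V₂/V₁)/ln(z₂/z₁) = ln(22.3/16.1)/ln(40.0/10.0) = 0.32577/1.38629 = 0.2350
Extrapolate from 40.0 m to 85.4 m: V₃ = 22.3 × (85.4/40.0)^0.2350 = 22.3 × 1.1951 = 26.6508 m/s

26.7 m/s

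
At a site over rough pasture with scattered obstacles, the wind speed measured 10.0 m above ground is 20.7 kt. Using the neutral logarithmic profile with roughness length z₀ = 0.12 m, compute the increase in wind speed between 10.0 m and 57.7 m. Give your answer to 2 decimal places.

8.20 kt

Log law: V₂ = V₁ · ln(z₂/z₀)/ln(z₁/z₀) = 20.7 × 6.1755/4.4228 = 28.9029 kt
ΔV = 28.9029 − 20.7 = 8.2029 kt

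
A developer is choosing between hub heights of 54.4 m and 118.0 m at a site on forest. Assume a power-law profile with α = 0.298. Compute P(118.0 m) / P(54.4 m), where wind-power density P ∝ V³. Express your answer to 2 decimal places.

Speed ratio: V_B/V_A = (z_B/z_A)^α = (118.0/54.4)^0.298 = (2.1691)^0.298 = 1.25954
Power-density ratio: P_B/P_A = (V_B/V_A)³ = (1.25954)³ = 1.99819

2.00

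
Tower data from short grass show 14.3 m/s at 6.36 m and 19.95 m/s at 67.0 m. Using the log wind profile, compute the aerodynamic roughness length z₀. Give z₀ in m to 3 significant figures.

z₀ ≈ 0.0164 m

Log law: V(z) ∝ ln(z/z₀). With r = V₁/V₂ = 14.3/19.95 = 0.71679,
r · ln(z₂/z₀) = ln(z₁/z₀) ⇒ ln z₀ = (ln z₁ − r·ln z₂)/(1 − r)
ln z₀ = (1.85003 − 0.71679×4.20469) / 0.28321 = -4.1096
z₀ = exp(-4.1096) = 0.01641 m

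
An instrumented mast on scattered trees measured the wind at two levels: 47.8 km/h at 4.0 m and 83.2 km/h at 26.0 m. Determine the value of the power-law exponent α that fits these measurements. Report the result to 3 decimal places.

α ≈ 0.296

Power law: V₂/V₁ = (z₂/z₁)^α ⇒ α = ln(V₂/V₁) / ln(z₂/z₁)
α = ln(83.2/47.8) / ln(26.0/4.0) = ln(1.7406) / ln(6.5000)
  = 0.55422 / 1.87180 = 0.29609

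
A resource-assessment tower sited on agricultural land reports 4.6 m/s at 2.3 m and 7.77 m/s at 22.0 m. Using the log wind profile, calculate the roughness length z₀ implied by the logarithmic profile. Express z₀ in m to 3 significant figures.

Log law: V(z) ∝ ln(z/z₀). With r = V₁/V₂ = 4.6/7.77 = 0.59202,
r · ln(z₂/z₀) = ln(z₁/z₀) ⇒ ln z₀ = (ln z₁ − r·ln z₂)/(1 − r)
ln z₀ = (0.83291 − 0.59202×3.09104) / 0.40798 = -2.4439
z₀ = exp(-2.4439) = 0.08682 m

z₀ ≈ 0.0868 m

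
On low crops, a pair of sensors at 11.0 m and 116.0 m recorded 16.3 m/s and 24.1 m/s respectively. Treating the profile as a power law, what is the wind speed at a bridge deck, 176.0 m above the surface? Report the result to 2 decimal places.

25.83 m/s

First find α: α = ln(V₂/V₁)/ln(z₂/z₁) = ln(24.1/16.3)/ln(116.0/11.0) = 0.39105/2.35569 = 0.1660
Extrapolate from 116.0 m to 176.0 m: V₃ = 24.1 × (176.0/116.0)^0.1660 = 24.1 × 1.0717 = 25.8269 m/s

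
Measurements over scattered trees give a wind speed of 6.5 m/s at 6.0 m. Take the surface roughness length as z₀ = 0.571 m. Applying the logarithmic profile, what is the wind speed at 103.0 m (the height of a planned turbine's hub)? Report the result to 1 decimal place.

14.4 m/s

Log law: V(z) ∝ ln(z/z₀), so V₂/V₁ = ln(z₂/z₀) / ln(z₁/z₀).
ln(103.0/0.571) = 5.1951, ln(6.0/0.571) = 2.3521
V₂ = 6.5 × 5.1951/2.3521 = 6.5 × 2.2087 = 14.3564 m/s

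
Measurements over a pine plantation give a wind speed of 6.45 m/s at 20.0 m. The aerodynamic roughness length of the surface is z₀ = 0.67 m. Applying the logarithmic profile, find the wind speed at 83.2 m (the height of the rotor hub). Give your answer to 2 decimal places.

9.16 m/s

Log law: V(z) ∝ ln(z/z₀), so V₂/V₁ = ln(z₂/z₀) / ln(z₁/z₀).
ln(83.2/0.67) = 4.8217, ln(20.0/0.67) = 3.3962
V₂ = 6.45 × 4.8217/3.3962 = 6.45 × 1.4197 = 9.1573 m/s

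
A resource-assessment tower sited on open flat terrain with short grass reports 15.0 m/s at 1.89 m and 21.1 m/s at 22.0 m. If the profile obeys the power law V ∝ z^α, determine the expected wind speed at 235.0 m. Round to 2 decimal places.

First find α: α = ln(V₂/V₁)/ln(z₂/z₁) = ln(21.1/15.0)/ln(22.0/1.89) = 0.34122/2.45447 = 0.1390
Extrapolate from 22.0 m to 235.0 m: V₃ = 21.1 × (235.0/22.0)^0.1390 = 21.1 × 1.3900 = 29.3282 m/s

29.33 m/s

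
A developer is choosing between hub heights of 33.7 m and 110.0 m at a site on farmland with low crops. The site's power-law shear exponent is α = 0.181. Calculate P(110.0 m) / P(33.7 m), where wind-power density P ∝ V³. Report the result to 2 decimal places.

1.90

Speed ratio: V_B/V_A = (z_B/z_A)^α = (110.0/33.7)^0.181 = (3.2641)^0.181 = 1.23877
Power-density ratio: P_B/P_A = (V_B/V_A)³ = (1.23877)³ = 1.90096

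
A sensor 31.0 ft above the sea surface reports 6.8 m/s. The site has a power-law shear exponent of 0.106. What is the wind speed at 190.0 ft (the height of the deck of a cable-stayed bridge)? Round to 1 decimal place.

8.2 m/s

Power-law profile: V₂ = V₁ · (z₂/z₁)^α
V₂ = 6.8 × (190.0/31.0)^0.106 = 6.8 × (6.1290)^0.106
    = 6.8 × 1.2119 = 8.2409 m/s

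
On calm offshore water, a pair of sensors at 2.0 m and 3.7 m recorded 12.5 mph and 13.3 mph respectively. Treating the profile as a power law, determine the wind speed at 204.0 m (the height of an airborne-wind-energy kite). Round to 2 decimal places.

First find α: α = ln(V₂/V₁)/ln(z₂/z₁) = ln(13.3/12.5)/ln(3.7/2.0) = 0.06204/0.61519 = 0.1008
Extrapolate from 3.7 m to 204.0 m: V₃ = 13.3 × (204.0/3.7)^0.1008 = 13.3 × 1.4983 = 19.9277 mph

19.93 mph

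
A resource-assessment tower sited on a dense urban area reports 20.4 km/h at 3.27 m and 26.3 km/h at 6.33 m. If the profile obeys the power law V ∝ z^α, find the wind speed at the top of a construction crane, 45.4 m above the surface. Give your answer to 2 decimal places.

56.11 km/h

First find α: α = ln(V₂/V₁)/ln(z₂/z₁) = ln(26.3/20.4)/ln(6.33/3.27) = 0.25403/0.66051 = 0.3846
Extrapolate from 6.33 m to 45.4 m: V₃ = 26.3 × (45.4/6.33)^0.3846 = 26.3 × 2.1335 = 56.1102 km/h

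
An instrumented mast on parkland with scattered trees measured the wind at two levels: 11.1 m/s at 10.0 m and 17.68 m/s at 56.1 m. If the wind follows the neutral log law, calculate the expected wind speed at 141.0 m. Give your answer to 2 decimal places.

Log law: V ∝ ln(z/z₀). From the pair, with r = V₁/V₂ = 0.62783,
ln z₀ = (ln z₁ − r·ln z₂)/(1 − r) = (2.3026 − 0.62783×4.0271)/0.37217 = -0.6066 → z₀ = 0.5452 m
V₃ = V₁ · ln(z₃/z₀)/ln(z₁/z₀) = 11.1 × 5.5554/2.9092 = 21.1964 m/s

21.20 m/s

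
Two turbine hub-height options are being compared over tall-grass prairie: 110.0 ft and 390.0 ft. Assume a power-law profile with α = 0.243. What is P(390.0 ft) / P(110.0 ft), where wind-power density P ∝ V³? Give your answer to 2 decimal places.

Speed ratio: V_B/V_A = (z_B/z_A)^α = (390.0/110.0)^0.243 = (3.5455)^0.243 = 1.36010
Power-density ratio: P_B/P_A = (V_B/V_A)³ = (1.36010)³ = 2.51600

2.52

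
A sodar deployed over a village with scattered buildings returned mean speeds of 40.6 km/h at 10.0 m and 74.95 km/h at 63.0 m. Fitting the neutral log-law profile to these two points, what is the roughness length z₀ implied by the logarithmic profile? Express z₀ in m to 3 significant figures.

Log law: V(z) ∝ ln(z/z₀). With r = V₁/V₂ = 40.6/74.95 = 0.54169,
r · ln(z₂/z₀) = ln(z₁/z₀) ⇒ ln z₀ = (ln z₁ − r·ln z₂)/(1 − r)
ln z₀ = (2.30259 − 0.54169×4.14313) / 0.45831 = 0.1271
z₀ = exp(0.1271) = 1.136 m

z₀ ≈ 1.14 m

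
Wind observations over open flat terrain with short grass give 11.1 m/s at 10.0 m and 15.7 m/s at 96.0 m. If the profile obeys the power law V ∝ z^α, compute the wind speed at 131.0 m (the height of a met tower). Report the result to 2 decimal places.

First find α: α = ln(V₂/V₁)/ln(z₂/z₁) = ln(15.7/11.1)/ln(96.0/10.0) = 0.34672/2.26176 = 0.1533
Extrapolate from 96.0 m to 131.0 m: V₃ = 15.7 × (131.0/96.0)^0.1533 = 15.7 × 1.0488 = 16.4662 m/s

16.47 m/s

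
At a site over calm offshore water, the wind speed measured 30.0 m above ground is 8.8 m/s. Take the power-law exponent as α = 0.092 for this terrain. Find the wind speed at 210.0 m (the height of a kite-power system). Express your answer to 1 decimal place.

Power-law profile: V₂ = V₁ · (z₂/z₁)^α
V₂ = 8.8 × (210.0/30.0)^0.092 = 8.8 × (7.0000)^0.092
    = 8.8 × 1.1960 = 10.5252 m/s

10.5 m/s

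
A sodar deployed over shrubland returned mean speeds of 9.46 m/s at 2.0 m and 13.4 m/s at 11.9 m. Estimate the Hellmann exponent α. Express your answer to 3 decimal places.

α ≈ 0.195

Power law: V₂/V₁ = (z₂/z₁)^α ⇒ α = ln(V₂/V₁) / ln(z₂/z₁)
α = ln(13.4/9.46) / ln(11.9/2.0) = ln(1.4165) / ln(5.9500)
  = 0.34818 / 1.78339 = 0.19524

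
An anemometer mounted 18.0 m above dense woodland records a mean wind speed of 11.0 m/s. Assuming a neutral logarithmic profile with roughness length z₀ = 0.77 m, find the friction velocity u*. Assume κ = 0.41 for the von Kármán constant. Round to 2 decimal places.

u* ≈ 1.43 m/s

Log law: V(z) = (u*/κ) · ln(z/z₀) ⇒ u* = κ · V / ln(z/z₀)
u* = 0.41 × 11.0 / ln(18.0/0.77) = 0.41 × 11.0 / 3.1517
   = 4.5100 / 3.1517 = 1.4310 m/s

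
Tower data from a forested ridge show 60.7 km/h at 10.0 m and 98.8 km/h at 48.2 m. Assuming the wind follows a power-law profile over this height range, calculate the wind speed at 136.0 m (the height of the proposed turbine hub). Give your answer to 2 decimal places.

First find α: α = ln(V₂/V₁)/ln(z₂/z₁) = ln(98.8/60.7)/ln(48.2/10.0) = 0.48715/1.57277 = 0.3097
Extrapolate from 48.2 m to 136.0 m: V₃ = 98.8 × (136.0/48.2)^0.3097 = 98.8 × 1.3789 = 136.2364 km/h

136.24 km/h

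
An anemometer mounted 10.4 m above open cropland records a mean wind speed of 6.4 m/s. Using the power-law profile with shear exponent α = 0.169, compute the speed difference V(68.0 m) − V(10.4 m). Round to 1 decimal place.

2.4 m/s

Power law: V₂ = V₁ · (z₂/z₁)^α = 6.4 × (6.5385)^0.169 = 8.7901 m/s
ΔV = 8.7901 − 6.4 = 2.3901 m/s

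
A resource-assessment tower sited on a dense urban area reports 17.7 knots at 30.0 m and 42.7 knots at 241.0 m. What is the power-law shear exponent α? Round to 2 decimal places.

Power law: V₂/V₁ = (z₂/z₁)^α ⇒ α = ln(V₂/V₁) / ln(z₂/z₁)
α = ln(42.7/17.7) / ln(241.0/30.0) = ln(2.4124) / ln(8.0333)
  = 0.88063 / 2.08360 = 0.42265

α ≈ 0.42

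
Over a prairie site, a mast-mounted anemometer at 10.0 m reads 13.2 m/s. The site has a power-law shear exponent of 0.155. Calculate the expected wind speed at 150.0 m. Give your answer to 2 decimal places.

Power-law profile: V₂ = V₁ · (z₂/z₁)^α
V₂ = 13.2 × (150.0/10.0)^0.155 = 13.2 × (15.0000)^0.155
    = 13.2 × 1.5216 = 20.0848 m/s

20.08 m/s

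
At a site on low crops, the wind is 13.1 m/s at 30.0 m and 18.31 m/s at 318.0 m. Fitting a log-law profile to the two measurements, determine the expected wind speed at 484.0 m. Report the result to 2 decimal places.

Log law: V ∝ ln(z/z₀). From the pair, with r = V₁/V₂ = 0.71546,
ln z₀ = (ln z₁ − r·ln z₂)/(1 − r) = (3.4012 − 0.71546×5.7621)/0.28454 = -2.5349 → z₀ = 0.07927 m
V₃ = V₁ · ln(z₃/z₀)/ln(z₁/z₀) = 13.1 × 8.7170/5.9361 = 19.2369 m/s

19.24 m/s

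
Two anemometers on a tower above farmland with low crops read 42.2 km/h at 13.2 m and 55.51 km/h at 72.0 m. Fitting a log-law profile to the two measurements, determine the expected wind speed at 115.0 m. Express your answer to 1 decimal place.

Log law: V ∝ ln(z/z₀). From the pair, with r = V₁/V₂ = 0.76022,
ln z₀ = (ln z₁ − r·ln z₂)/(1 − r) = (2.5802 − 0.76022×4.2767)/0.23978 = -2.7985 → z₀ = 0.06090 m
V₃ = V₁ · ln(z₃/z₀)/ln(z₁/z₀) = 42.2 × 7.5434/5.3787 = 59.1839 km/h

59.2 km/h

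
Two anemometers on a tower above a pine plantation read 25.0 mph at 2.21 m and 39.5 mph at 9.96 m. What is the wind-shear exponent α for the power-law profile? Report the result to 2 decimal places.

α ≈ 0.30

Power law: V₂/V₁ = (z₂/z₁)^α ⇒ α = ln(V₂/V₁) / ln(z₂/z₁)
α = ln(39.5/25.0) / ln(9.96/2.21) = ln(1.5800) / ln(4.5068)
  = 0.45742 / 1.50558 = 0.30382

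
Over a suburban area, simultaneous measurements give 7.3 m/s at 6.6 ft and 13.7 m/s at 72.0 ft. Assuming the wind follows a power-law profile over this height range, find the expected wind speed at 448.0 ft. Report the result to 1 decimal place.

22.2 m/s

First find α: α = ln(V₂/V₁)/ln(z₂/z₁) = ln(13.7/7.3)/ln(72.0/6.6) = 0.62952/2.38960 = 0.2634
Extrapolate from 72.0 ft to 448.0 ft: V₃ = 13.7 × (448.0/72.0)^0.2634 = 13.7 × 1.6187 = 22.1758 m/s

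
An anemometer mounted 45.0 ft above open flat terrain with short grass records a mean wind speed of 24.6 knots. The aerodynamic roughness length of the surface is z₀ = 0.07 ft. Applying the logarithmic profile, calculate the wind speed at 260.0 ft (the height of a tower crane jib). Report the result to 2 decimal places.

31.27 knots

Log law: V(z) ∝ ln(z/z₀), so V₂/V₁ = ln(z₂/z₀) / ln(z₁/z₀).
ln(260.0/0.07) = 8.2199, ln(45.0/0.07) = 6.4659
V₂ = 24.6 × 8.2199/6.4659 = 24.6 × 1.2713 = 31.2733 knots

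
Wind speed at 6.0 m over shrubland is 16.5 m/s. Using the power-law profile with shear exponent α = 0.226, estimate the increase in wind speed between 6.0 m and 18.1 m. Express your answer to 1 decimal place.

Power law: V₂ = V₁ · (z₂/z₁)^α = 16.5 × (3.0167)^0.226 = 21.1766 m/s
ΔV = 21.1766 − 16.5 = 4.6766 m/s

4.7 m/s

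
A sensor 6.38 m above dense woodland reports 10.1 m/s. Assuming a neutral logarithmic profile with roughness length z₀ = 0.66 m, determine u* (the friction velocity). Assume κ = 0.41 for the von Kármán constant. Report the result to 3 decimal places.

Log law: V(z) = (u*/κ) · ln(z/z₀) ⇒ u* = κ · V / ln(z/z₀)
u* = 0.41 × 10.1 / ln(6.38/0.66) = 0.41 × 10.1 / 2.2687
   = 4.1410 / 2.2687 = 1.8253 m/s

u* ≈ 1.825 m/s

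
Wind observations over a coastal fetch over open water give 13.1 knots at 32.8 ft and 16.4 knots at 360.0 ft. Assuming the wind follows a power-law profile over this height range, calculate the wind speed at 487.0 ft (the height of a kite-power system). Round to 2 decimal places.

First find α: α = ln(V₂/V₁)/ln(z₂/z₁) = ln(16.4/13.1)/ln(360.0/32.8) = 0.22467/2.39568 = 0.0938
Extrapolate from 360.0 ft to 487.0 ft: V₃ = 16.4 × (487.0/360.0)^0.0938 = 16.4 × 1.0287 = 16.8714 knots

16.87 knots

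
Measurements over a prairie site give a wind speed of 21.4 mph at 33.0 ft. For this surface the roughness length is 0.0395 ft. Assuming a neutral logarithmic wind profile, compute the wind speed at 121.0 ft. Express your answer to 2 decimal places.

Log law: V(z) ∝ ln(z/z₀), so V₂/V₁ = ln(z₂/z₀) / ln(z₁/z₀).
ln(121.0/0.0395) = 8.0272, ln(33.0/0.0395) = 6.7280
V₂ = 21.4 × 8.0272/6.7280 = 21.4 × 1.1931 = 25.5327 mph

25.53 mph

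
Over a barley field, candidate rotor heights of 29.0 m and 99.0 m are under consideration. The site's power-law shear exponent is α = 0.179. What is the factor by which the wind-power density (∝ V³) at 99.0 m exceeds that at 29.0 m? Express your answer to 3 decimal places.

1.934

Speed ratio: V_B/V_A = (z_B/z_A)^α = (99.0/29.0)^0.179 = (3.4138)^0.179 = 1.24580
Power-density ratio: P_B/P_A = (V_B/V_A)³ = (1.24580)³ = 1.93352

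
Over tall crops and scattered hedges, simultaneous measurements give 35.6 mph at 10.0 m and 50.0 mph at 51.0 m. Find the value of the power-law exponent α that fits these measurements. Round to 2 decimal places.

α ≈ 0.21

Power law: V₂/V₁ = (z₂/z₁)^α ⇒ α = ln(V₂/V₁) / ln(z₂/z₁)
α = ln(50.0/35.6) / ln(51.0/10.0) = ln(1.4045) / ln(5.1000)
  = 0.33968 / 1.62924 = 0.20849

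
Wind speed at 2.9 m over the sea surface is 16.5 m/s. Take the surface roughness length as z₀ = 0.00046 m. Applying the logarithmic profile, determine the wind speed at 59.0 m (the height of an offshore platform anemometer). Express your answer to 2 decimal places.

22.18 m/s

Log law: V(z) ∝ ln(z/z₀), so V₂/V₁ = ln(z₂/z₀) / ln(z₁/z₀).
ln(59.0/0.00046) = 11.7618, ln(2.9/0.00046) = 8.7490
V₂ = 16.5 × 11.7618/8.7490 = 16.5 × 1.3444 = 22.1820 m/s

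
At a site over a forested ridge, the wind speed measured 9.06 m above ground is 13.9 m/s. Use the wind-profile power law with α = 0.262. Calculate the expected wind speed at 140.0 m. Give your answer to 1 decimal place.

Power-law profile: V₂ = V₁ · (z₂/z₁)^α
V₂ = 13.9 × (140.0/9.06)^0.262 = 13.9 × (15.4525)^0.262
    = 13.9 × 2.0489 = 28.4795 m/s

28.5 m/s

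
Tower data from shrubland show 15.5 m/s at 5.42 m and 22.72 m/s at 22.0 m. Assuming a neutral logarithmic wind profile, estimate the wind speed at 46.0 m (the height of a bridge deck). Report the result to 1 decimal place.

Log law: V ∝ ln(z/z₀). From the pair, with r = V₁/V₂ = 0.68222,
ln z₀ = (ln z₁ − r·ln z₂)/(1 − r) = (1.6901 − 0.68222×3.0910)/0.31778 = -1.3175 → z₀ = 0.2678 m
V₃ = V₁ · ln(z₃/z₀)/ln(z₁/z₀) = 15.5 × 5.1461/3.0076 = 26.5213 m/s

26.5 m/s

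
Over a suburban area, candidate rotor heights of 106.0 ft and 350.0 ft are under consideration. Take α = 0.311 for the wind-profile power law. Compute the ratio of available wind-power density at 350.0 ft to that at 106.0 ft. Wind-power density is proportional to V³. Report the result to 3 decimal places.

Speed ratio: V_B/V_A = (z_B/z_A)^α = (350.0/106.0)^0.311 = (3.3019)^0.311 = 1.44989
Power-density ratio: P_B/P_A = (V_B/V_A)³ = (1.44989)³ = 3.04793

3.048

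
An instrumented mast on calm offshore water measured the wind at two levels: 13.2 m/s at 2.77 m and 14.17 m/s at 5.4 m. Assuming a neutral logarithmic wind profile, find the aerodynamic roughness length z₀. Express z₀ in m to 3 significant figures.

Log law: V(z) ∝ ln(z/z₀). With r = V₁/V₂ = 13.2/14.17 = 0.93155,
r · ln(z₂/z₀) = ln(z₁/z₀) ⇒ ln z₀ = (ln z₁ − r·ln z₂)/(1 − r)
ln z₀ = (1.01885 − 0.93155×1.68640) / 0.06845 = -8.0654
z₀ = exp(-8.0654) = 0.0003142 m

z₀ ≈ 0.000314 m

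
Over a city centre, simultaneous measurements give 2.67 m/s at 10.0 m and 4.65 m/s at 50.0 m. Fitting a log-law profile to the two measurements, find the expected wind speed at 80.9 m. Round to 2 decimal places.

5.24 m/s

Log law: V ∝ ln(z/z₀). From the pair, with r = V₁/V₂ = 0.57419,
ln z₀ = (ln z₁ − r·ln z₂)/(1 − r) = (2.3026 − 0.57419×3.9120)/0.42581 = 0.1323 → z₀ = 1.141 m
V₃ = V₁ · ln(z₃/z₀)/ln(z₁/z₀) = 2.67 × 4.2609/2.1703 = 5.2420 m/s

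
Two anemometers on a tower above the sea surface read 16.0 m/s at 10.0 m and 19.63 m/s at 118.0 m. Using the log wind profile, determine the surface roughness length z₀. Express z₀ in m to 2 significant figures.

Log law: V(z) ∝ ln(z/z₀). With r = V₁/V₂ = 16.0/19.63 = 0.81508,
r · ln(z₂/z₀) = ln(z₁/z₀) ⇒ ln z₀ = (ln z₁ − r·ln z₂)/(1 − r)
ln z₀ = (2.30259 − 0.81508×4.77068) / 0.18492 = -8.5761
z₀ = exp(-8.5761) = 0.0001886 m

z₀ ≈ 0.00019 m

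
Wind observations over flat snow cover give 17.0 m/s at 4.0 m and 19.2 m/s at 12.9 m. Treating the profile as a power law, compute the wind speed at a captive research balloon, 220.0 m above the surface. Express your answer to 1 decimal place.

25.8 m/s

First find α: α = ln(V₂/V₁)/ln(z₂/z₁) = ln(19.2/17.0)/ln(12.9/4.0) = 0.12170/1.17093 = 0.1039
Extrapolate from 12.9 m to 220.0 m: V₃ = 19.2 × (220.0/12.9)^0.1039 = 19.2 × 1.3428 = 25.7827 m/s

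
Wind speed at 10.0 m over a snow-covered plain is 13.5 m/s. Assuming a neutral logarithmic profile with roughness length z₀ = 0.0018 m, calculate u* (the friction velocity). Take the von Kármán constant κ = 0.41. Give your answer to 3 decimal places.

Log law: V(z) = (u*/κ) · ln(z/z₀) ⇒ u* = κ · V / ln(z/z₀)
u* = 0.41 × 13.5 / ln(10.0/0.0018) = 0.41 × 13.5 / 8.6226
   = 5.5350 / 8.6226 = 0.6419 m/s

u* ≈ 0.642 m/s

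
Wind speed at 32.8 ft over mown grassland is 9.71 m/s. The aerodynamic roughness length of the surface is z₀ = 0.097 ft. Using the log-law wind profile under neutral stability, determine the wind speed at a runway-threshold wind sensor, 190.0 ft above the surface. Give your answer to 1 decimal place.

12.6 m/s

Log law: V(z) ∝ ln(z/z₀), so V₂/V₁ = ln(z₂/z₀) / ln(z₁/z₀).
ln(190.0/0.097) = 7.5801, ln(32.8/0.097) = 5.8235
V₂ = 9.71 × 7.5801/5.8235 = 9.71 × 1.3016 = 12.6389 m/s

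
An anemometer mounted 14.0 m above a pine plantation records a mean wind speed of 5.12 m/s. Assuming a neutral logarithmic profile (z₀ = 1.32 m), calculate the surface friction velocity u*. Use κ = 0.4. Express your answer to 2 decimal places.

u* ≈ 0.87 m/s

Log law: V(z) = (u*/κ) · ln(z/z₀) ⇒ u* = κ · V / ln(z/z₀)
u* = 0.4 × 5.12 / ln(14.0/1.32) = 0.4 × 5.12 / 2.3614
   = 2.0480 / 2.3614 = 0.8673 m/s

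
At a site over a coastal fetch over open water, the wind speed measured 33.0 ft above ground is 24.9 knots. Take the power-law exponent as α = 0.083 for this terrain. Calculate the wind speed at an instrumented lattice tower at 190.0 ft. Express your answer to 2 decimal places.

Power-law profile: V₂ = V₁ · (z₂/z₁)^α
V₂ = 24.9 × (190.0/33.0)^0.083 = 24.9 × (5.7576)^0.083
    = 24.9 × 1.1564 = 28.7938 knots

28.79 knots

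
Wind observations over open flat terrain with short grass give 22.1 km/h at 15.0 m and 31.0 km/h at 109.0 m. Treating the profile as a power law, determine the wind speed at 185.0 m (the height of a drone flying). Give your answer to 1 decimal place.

33.9 km/h

First find α: α = ln(V₂/V₁)/ln(z₂/z₁) = ln(31.0/22.1)/ln(109.0/15.0) = 0.33841/1.98330 = 0.1706
Extrapolate from 109.0 m to 185.0 m: V₃ = 31.0 × (185.0/109.0)^0.1706 = 31.0 × 1.0945 = 33.9284 km/h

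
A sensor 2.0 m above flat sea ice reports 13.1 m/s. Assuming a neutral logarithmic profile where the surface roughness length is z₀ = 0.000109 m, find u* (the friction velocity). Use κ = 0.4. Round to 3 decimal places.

u* ≈ 0.534 m/s

Log law: V(z) = (u*/κ) · ln(z/z₀) ⇒ u* = κ · V / ln(z/z₀)
u* = 0.4 × 13.1 / ln(2.0/0.000109) = 0.4 × 13.1 / 9.8173
   = 5.2400 / 9.8173 = 0.5338 m/s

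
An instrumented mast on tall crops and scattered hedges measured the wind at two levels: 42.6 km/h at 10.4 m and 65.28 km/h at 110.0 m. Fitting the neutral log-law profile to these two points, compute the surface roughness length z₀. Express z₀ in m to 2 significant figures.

z₀ ≈ 0.12 m

Log law: V(z) ∝ ln(z/z₀). With r = V₁/V₂ = 42.6/65.28 = 0.65257,
r · ln(z₂/z₀) = ln(z₁/z₀) ⇒ ln z₀ = (ln z₁ − r·ln z₂)/(1 − r)
ln z₀ = (2.34181 − 0.65257×4.70048) / 0.34743 = -2.0885
z₀ = exp(-2.0885) = 0.1239 m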